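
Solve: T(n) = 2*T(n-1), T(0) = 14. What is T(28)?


Unrolling:
T(28) = 2*T(27) = 2^2*T(26) = ... = 2^28*T(0)
= 2^28 * 14
= 268435456 * 14 = 3758096384


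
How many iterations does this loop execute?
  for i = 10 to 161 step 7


The loop variable i takes values starting at 10 and increments by 7 each iteration.
Sequence: i = 10, 17, 24, 31, 38, 45, 52, 59, 66, ...
The upper bound 161 is inclusive, so the count is floor((last - first) / step) + 1:
floor((161 - 10) / 7) + 1 = floor(151/7) + 1 = 21 + 1 = 22


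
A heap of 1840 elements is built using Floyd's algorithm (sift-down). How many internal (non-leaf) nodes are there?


Leaf nodes occupy roughly half the array.
Sift-down is called for each internal node, starting from the last one.
Internal nodes = floor(n/2) = floor(1840/2) = 920


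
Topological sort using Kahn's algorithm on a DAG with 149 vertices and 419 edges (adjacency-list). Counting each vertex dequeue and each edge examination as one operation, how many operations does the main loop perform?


Kahn's algorithm:
  1. Compute in-degrees: O(V + E)
  2. Process queue: each vertex dequeued once (O(V))
     each edge examined once (O(E))
Total = V + E = 149 + 419 = 568


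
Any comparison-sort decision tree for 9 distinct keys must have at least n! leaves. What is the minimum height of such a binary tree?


A binary decision tree of height h has at most 2^h leaves and needs at least n! of them, so h >= ceil(log2(n!)).
Compute 9! as a running product:
  x2 = 2, x3 = 6, x4 = 24, x5 = 120
  x6 = 720, x7 = 5040, x8 = 40320, x9 = 362880
9! = 362880
Bracket between powers of 2:
  2^18 = 262144 < 362880 <= 524288 = 2^19
So ceil(log2(9!)) = 19


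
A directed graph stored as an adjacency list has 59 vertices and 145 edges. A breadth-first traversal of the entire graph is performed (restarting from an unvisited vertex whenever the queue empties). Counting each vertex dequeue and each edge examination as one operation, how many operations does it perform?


A full BFS traversal dequeues each vertex once and examines each edge once.
Vertex visits: 59
Edge visits: 145
V + E = 59 + 145 = 204


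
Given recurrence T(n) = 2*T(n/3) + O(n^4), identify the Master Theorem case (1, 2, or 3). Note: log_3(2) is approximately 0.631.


Master Theorem parameters: a=2, b=3, c=4
log_b(a) = 0.631
Compare b^c with a: 3^4 = 81 > 2, so c > log_b(a).
Comparing c=4 vs log_b(a)=0.631:
4 > 0.631 => Case 3
Result: T(n) = O(n^4)
Master Theorem case = 3


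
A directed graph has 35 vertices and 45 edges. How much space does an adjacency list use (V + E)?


Adjacency list: one list head per vertex + one entry per edge
Vertex heads: 35
Edge entries: 45
Total = 35 + 45 = 80


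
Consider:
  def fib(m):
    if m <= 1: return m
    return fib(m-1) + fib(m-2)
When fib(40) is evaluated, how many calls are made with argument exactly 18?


Let N(m) = number of times fib(m) is called while evaluating fib(40).
N(40) = 1 (the initial call).
N(39) = 1 (only fib(40) calls it).
For 1 <= m <= 38: fib(m) is called by fib(m+1) and fib(m+2), so
  N(m) = N(m+1) + N(m+2).
fib(0) is called only by fib(2), so N(0) = N(2).
Walk down from m=40:
  N(40)=1, N(39)=1, N(38)=2, N(37)=3, N(36)=5, N(35)=8, N(34)=13, N(33)=21, N(32)=34, N(31)=55, N(30)=89, N(29)=144, N(28)=233, N(27)=377, N(26)=610, N(25)=987, N(24)=1597, N(23)=2584, N(22)=4181, N(21)=6765, N(20)=10946, N(19)=17711, N(18)=28657
N(18) = 28657


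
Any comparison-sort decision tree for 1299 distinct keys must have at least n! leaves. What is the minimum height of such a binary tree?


A binary decision tree of height h has at most 2^h leaves and needs at least n! of them, so h >= ceil(log2(n!)).
1299! is far too large to multiply out, so use Stirling's series:
  ln(n!) ~ n ln n - n + (1/2) ln(2 pi n) + 1/(12n)  (error below 1/(360 n^3), negligible here)
  ln(1299) = 7.1693500
  n ln n = 1299 * 7.1693500 = 9312.9856
  (1/2) ln(2 pi * 1299) = (1/2) ln(8161.8577) = 4.5036
  1/(12*1299) = 0.0001
  ln(1299!) ~ 9312.9856 - 1299 + 4.5036 + 0.0001 = 8018.4893
Convert to base 2: log2(1299!) = 8018.4893 / ln 2 = 8018.4893 / 0.69314718 = 11568.2348
ceil(11568.2348) = 11569


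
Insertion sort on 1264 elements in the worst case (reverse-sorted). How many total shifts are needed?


In the worst case (reverse-sorted), each element shifts past all previous:
  Element 1: 1 shifts
  Element 2: 2 shifts
  Element 3: 3 shifts
  Element 4: 4 shifts
  Element 5: 5 shifts
  ...
  Element 1263: 1263 shifts
Total = 1 + 2 + ... + 1263
= 1264*(1264-1)/2 = 798216


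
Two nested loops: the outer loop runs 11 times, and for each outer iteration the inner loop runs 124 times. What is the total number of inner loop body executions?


Outer loop: 11 iterations
Inner loop: 124 iterations per outer iteration
Total = 11 * 124 = 1364


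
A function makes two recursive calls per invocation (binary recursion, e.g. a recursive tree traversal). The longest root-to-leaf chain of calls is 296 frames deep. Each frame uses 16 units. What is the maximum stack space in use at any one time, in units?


Binary recursion: the two calls run one after the other, so only one root-to-leaf chain of frames is on the stack at a time.
Maximum depth (longest chain) = 296 frames
Each frame = 16 units
Max stack space = 296 * 16 = 4736


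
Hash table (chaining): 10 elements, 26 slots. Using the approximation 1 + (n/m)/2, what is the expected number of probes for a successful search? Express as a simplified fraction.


Computing expected probes:
alpha = 10/26
= 1 + alpha/2
= 1 + 10/(2*26)
= (2*26 + 10) / (2*26)
= 62/52 = 31/26


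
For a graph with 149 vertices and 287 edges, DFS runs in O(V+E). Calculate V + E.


A full DFS traversal visits each vertex once and examines each edge once.
V = 149
E = 287
Sum = 149 + 287 = 436


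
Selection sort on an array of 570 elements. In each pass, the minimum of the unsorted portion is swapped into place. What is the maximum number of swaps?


Selection sort performs one swap per pass:
  Pass 1: find min in positions 0 to 569, swap with position 0
  Pass 2: find min in positions 1 to 569, swap with position 1
  Pass 3: find min in positions 2 to 569, swap with position 2
  Pass 4: find min in positions 3 to 569, swap with position 3
  Pass 5: find min in positions 4 to 569, swap with position 4
  ... (564 more passes)
Total passes (and swaps) = n - 1 = 570 - 1 = 569


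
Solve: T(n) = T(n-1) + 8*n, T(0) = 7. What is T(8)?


Expanding the recurrence:
T(8) = T(7) + 8*8
       = T(6) + 8*7 + 8*8
       ...
       = T(0) + 8*(1 + 2 + ... + 8)
       = 7 + 8 * 8*9/2
       = 7 + 8 * 36
       = 7 + 288 = 295


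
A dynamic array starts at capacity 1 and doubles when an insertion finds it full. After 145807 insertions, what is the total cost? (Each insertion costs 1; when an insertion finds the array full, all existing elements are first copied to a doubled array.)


Insertion cost: 145807 (one per element)
Resizes occur just before inserting elements 2, 3, 5, 9, ...
Elements copied at each resize: 1 + 2 + 4 + 8 + 16 + 32 + 64 + 128 + 256 + 512 + 1024 + 2048 + 4096 + 8192 + 16384 + 32768 + 65536 + 131072
Sum of copies = 262143 (geometric series: 2^k - 1)
Total = 145807 + 262143 = 407950


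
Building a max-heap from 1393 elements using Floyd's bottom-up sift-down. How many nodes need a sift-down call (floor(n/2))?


In a heap of 1393 elements (0-indexed array):
  Last element index: 1392
  Parent of last element: floor((1392 - 1) / 2) = 695
  Internal nodes: indices 0 to 695
  Count = floor(1393/2) = 696


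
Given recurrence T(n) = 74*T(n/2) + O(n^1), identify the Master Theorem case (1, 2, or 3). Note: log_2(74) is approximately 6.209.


Master Theorem parameters: a=74, b=2, c=1
log_b(a) = 6.209
Compare b^c with a: 2^1 = 2 < 74, so c < log_b(a).
Comparing c=1 vs log_b(a)=6.209:
1 < 6.209 => Case 1
Result: T(n) = O(n^(log_2 74)) ~ O(n^6.209)
Master Theorem case = 1


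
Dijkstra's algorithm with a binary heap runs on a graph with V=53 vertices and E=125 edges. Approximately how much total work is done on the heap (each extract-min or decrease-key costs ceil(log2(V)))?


Dijkstra with a binary heap: each vertex is extracted once, each edge may relax once.
Each heap operation costs O(log V).
V + E = 53 + 125 = 178
ceil(log2(53)) = 6 (since 2^5 = 32 < 53 <= 64 = 2^6)
Total heap work = (V+E) * ceil(log2(V)) = 178 * 6 = 1068


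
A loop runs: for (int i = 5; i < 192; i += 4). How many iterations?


Loop starts at i = 5, increments by 4, stops when i >= 192.
Number of iterations = ceil((192 - 5) / 4)
= ceil(187 / 4)
= 47


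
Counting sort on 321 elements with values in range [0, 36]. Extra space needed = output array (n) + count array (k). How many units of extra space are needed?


Output array size: 321 (to store sorted result)
Count array size: 37 (one slot per possible value, range 0 to 36)
Total extra space = 321 + 37 = 358


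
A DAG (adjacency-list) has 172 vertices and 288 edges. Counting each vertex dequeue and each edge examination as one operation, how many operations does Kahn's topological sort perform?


V = 172 (vertex processing)
E = 288 (edge processing)
V + E = 172 + 288 = 460


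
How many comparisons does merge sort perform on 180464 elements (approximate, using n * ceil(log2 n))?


Recursion depth: ceil(log2(180464)) = 18
Each recursion level merges n = 180464 elements
Total = 180464 * 18 = 3248352


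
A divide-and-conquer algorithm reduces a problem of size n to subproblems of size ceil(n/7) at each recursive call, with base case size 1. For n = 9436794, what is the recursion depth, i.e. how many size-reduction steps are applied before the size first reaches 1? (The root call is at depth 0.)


Each step divides the size by 7 (rounding up); after k steps the size is ceil(n/7^k), which equals 1 exactly when 7^k >= n.
So the depth is the smallest k with 7^k >= 9436794, i.e. ceil(log_7(9436794)).
7^8 = 5764801 < 9436794 <= 40353607 = 7^9
Recursion depth = 9


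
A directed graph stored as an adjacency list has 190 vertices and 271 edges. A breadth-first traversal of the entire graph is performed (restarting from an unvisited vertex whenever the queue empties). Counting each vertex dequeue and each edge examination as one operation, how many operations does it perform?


A full BFS traversal dequeues each vertex once and examines each edge once.
Vertex visits: 190
Edge visits: 271
V + E = 190 + 271 = 461


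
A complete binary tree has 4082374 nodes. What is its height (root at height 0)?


In a complete binary tree, level k holds nodes 2^k .. 2^(k+1)-1 (1-indexed).
Height = floor(log2(n)) = floor(log2(4082374)) = 21
Check: 2^21 = 2097152 <= 4082374 < 4194304 = 2^22


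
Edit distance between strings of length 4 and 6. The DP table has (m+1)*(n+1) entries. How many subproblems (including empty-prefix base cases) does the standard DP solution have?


The table includes base cases (empty prefixes).
Rows: (m+1) = 5
Columns: (n+1) = 7
Total = 5 * 7 = 35


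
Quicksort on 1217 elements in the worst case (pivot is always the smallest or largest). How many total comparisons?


In the worst case, each partition step picks the worst pivot:
  Partition 1: 1216 comparisons (n-1 elements to compare)
  Partition 2: 1215 comparisons
  Partition 3: 1214 comparisons
  Partition 4: 1213 comparisons
  Partition 5: 1212 comparisons
  ...
  Last partition: 0 comparisons
Total = (n-1) + (n-2) + ... + 1 + 0 = n*(n-1)/2
= 1217*1216/2 = 739936


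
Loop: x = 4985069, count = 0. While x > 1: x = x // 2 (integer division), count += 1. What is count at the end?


The variable x halves each step:
x = 4985069 -> 2492534 -> 1246267 -> 623133 -> 311566 -> 155783 -> 77891 -> 38945 -> 19472 -> 9736 -> 4868 -> 2434 -> 1217 -> 608 -> 304 -> 152 -> 76 -> 38 -> 19 -> 9 -> 4 -> 2 -> 1
Number of halvings = floor(log2(4985069)) = 22


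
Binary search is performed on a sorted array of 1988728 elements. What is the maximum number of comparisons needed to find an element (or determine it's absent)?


Binary search halves the search space each comparison:
  Step 1: search space = 1988728 -> 994364
  Step 2: search space = 994364 -> 497182
  Step 3: search space = 497182 -> 248591
  Step 4: search space = 248591 -> 124295
  Step 5: search space = 124295 -> 62147
  Step 6: search space = 62147 -> 31073
  Step 7: search space = 31073 -> 15536
  Step 8: search space = 15536 -> 7768
  Step 9: search space = 7768 -> 3884
  Step 10: search space = 3884 -> 1942
  Step 11: search space = 1942 -> 971
  Step 12: search space = 971 -> 485
  Step 13: search space = 485 -> 242
  Step 14: search space = 242 -> 121
  Step 15: search space = 121 -> 60
  Step 16: search space = 60 -> 30
  Step 17: search space = 30 -> 15
  Step 18: search space = 15 -> 7
  Step 19: search space = 7 -> 3
  Step 20: search space = 3 -> 1
  Step 21: search space = 1 (final check)
Maximum comparisons = floor(log2(1988728)) + 1 = 20 + 1 = 21


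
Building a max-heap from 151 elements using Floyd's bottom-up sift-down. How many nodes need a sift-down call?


In a heap of 151 elements (0-indexed array):
  Last element index: 150
  Parent of last element: floor((150 - 1) / 2) = 74
  Internal nodes: indices 0 to 74
  Count = floor(151/2) = 75


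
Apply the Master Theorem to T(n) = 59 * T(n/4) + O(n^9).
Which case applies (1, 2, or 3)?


The Master Theorem: T(n) = a*T(n/b) + O(n^c)
  a = 59, b = 4, c = 9
log_b(a) = log_4(59) ~ 2.941
Compare b^c with a: 4^9 = 262144 > 59, so c > log_b(a).
Since c > log_b(a), Case 3 applies.
T(n) = O(n^9)
Master Theorem case = 3


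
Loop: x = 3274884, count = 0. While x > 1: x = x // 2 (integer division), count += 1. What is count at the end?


The variable x halves each step:
x = 3274884 -> 1637442 -> 818721 -> 409360 -> 204680 -> 102340 -> 51170 -> 25585 -> 12792 -> 6396 -> 3198 -> 1599 -> 799 -> 399 -> 199 -> 99 -> 49 -> 24 -> 12 -> 6 -> 3 -> 1
Number of halvings = floor(log2(3274884)) = 21


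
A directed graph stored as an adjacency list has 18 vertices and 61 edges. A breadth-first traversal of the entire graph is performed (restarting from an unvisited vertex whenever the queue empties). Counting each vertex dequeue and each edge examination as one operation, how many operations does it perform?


A full BFS traversal dequeues each vertex once and examines each edge once.
Vertex visits: 18
Edge visits: 61
V + E = 18 + 61 = 79


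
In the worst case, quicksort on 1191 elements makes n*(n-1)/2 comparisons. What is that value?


Sum of comparisons per partition:
1190 + 1189 + ... + 1 + 0
= 1191 * (1191 - 1) / 2
= 1191 * 1190 / 2
= 708645


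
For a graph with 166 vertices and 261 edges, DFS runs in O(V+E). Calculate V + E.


A full DFS traversal visits each vertex once and examines each edge once.
V = 166
E = 261
Sum = 166 + 261 = 427


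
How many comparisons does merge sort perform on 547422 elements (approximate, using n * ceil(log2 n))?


Recursion depth: ceil(log2(547422)) = 20
Each recursion level merges n = 547422 elements
Total = 547422 * 20 = 10948440


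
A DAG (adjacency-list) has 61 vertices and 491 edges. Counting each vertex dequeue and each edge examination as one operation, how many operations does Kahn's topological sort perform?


V = 61 (vertex processing)
E = 491 (edge processing)
V + E = 61 + 491 = 552


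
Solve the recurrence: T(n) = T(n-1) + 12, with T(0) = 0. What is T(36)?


Unrolling the recurrence:
T(36) = T(35) + 12
       = T(34) + 12 + 12
       = T(33) + 12*3
       ...
       = T(0) + 12*36
       = 0 + 432 = 432


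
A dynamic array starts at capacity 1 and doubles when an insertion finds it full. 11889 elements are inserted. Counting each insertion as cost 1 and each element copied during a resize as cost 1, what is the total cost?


n = 11889
Insertion costs: 11889
Resizes copy 1, 2, 4, ... up to the largest power of 2 that is <= n-1 = 11888, i.e. 8192.
Copy costs = 1 + 2 + 4 + 8 + 16 + 32 + 64 + 128 + 256 + 512 + 1024 + 2048 + 4096 + 8192 = 16383
Total = 11889 + 16383 = 28272


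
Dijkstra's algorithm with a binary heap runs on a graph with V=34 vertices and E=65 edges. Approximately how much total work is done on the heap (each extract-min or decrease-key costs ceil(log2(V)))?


Dijkstra with a binary heap: each vertex is extracted once, each edge may relax once.
Each heap operation costs O(log V).
V + E = 34 + 65 = 99
ceil(log2(34)) = 6 (since 2^5 = 32 < 34 <= 64 = 2^6)
Total heap work = (V+E) * ceil(log2(V)) = 99 * 6 = 594


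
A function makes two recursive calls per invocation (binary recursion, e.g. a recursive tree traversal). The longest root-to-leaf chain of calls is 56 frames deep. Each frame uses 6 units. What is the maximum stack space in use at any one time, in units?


Binary recursion: the two calls run one after the other, so only one root-to-leaf chain of frames is on the stack at a time.
Maximum depth (longest chain) = 56 frames
Each frame = 6 units
Max stack space = 56 * 6 = 336


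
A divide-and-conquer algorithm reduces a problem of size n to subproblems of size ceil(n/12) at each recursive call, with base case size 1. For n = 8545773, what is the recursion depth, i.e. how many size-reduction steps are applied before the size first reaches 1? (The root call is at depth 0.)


Each step divides the size by 12 (rounding up); after k steps the size is ceil(n/12^k), which equals 1 exactly when 12^k >= n.
So the depth is the smallest k with 12^k >= 8545773, i.e. ceil(log_12(8545773)).
12^6 = 2985984 < 8545773 <= 35831808 = 12^7
Recursion depth = 7


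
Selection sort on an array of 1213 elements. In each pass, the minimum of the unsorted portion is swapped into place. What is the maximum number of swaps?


Selection sort performs one swap per pass:
  Pass 1: find min in positions 0 to 1212, swap with position 0
  Pass 2: find min in positions 1 to 1212, swap with position 1
  Pass 3: find min in positions 2 to 1212, swap with position 2
  Pass 4: find min in positions 3 to 1212, swap with position 3
  Pass 5: find min in positions 4 to 1212, swap with position 4
  ... (1207 more passes)
Total passes (and swaps) = n - 1 = 1213 - 1 = 1212


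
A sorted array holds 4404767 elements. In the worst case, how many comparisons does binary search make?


Halving sequence: 4404767 -> 2202383 -> 1101191 -> 550595 -> 275297 -> 137648 -> 68824 -> 34412 -> 17206 -> 8603 -> 4301 -> 2150 -> 1075 -> 537 -> 268 -> 134 -> 67 -> 33 -> 16 -> 8 -> 4 -> 2 -> 1
Number of halvings = 22
Max comparisons = 22 + 1 = 23


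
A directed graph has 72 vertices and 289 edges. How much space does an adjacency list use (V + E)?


Adjacency list: one list head per vertex + one entry per edge
Vertex heads: 72
Edge entries: 289
Total = 72 + 289 = 361


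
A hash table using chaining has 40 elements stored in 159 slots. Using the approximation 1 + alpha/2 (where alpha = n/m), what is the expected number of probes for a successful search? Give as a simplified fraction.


Load factor alpha = n/m = 40/159
Expected probes = 1 + alpha/2 = 1 + 40/(2*159)
= 1 + 40/318
= 318/318 + 40/318
= 358/318
Simplify: 179/159


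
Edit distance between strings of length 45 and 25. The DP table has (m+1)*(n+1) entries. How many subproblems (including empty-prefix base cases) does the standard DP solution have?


The table includes base cases (empty prefixes).
Rows: (m+1) = 46
Columns: (n+1) = 26
Total = 46 * 26 = 1196


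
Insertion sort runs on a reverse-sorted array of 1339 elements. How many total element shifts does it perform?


Sum of shifts = 1 + 2 + 3 + ... + 1338
= 1339 * 1338 / 2
= 1791582 / 2
= 895791


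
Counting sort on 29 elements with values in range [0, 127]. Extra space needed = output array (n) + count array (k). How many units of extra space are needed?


Output array size: 29 (to store sorted result)
Count array size: 128 (one slot per possible value, range 0 to 127)
Total extra space = 29 + 128 = 157


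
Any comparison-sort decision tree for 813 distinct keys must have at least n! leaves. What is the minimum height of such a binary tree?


A binary decision tree of height h has at most 2^h leaves and needs at least n! of them, so h >= ceil(log2(n!)).
813! is far too large to multiply out, so use Stirling's series:
  ln(n!) ~ n ln n - n + (1/2) ln(2 pi n) + 1/(12n)  (error below 1/(360 n^3), negligible here)
  ln(813) = 6.7007311
  n ln n = 813 * 6.7007311 = 5447.6944
  (1/2) ln(2 pi * 813) = (1/2) ln(5108.2297) = 4.2693
  1/(12*813) = 0.0001
  ln(813!) ~ 5447.6944 - 813 + 4.2693 + 0.0001 = 4638.9638
Convert to base 2: log2(813!) = 4638.9638 / ln 2 = 4638.9638 / 0.69314718 = 6692.6101
ceil(6692.6101) = 6693


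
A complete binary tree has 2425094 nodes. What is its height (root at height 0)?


In a complete binary tree, level k holds nodes 2^k .. 2^(k+1)-1 (1-indexed).
Height = floor(log2(n)) = floor(log2(2425094)) = 21
Check: 2^21 = 2097152 <= 2425094 < 4194304 = 2^22


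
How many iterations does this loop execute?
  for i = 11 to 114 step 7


The loop variable i takes values starting at 11 and increments by 7 each iteration.
Sequence: i = 11, 18, 25, 32, 39, 46, 53, 60, 67, ...
The upper bound 114 is inclusive, so the count is floor((last - first) / step) + 1:
floor((114 - 11) / 7) + 1 = floor(103/7) + 1 = 14 + 1 = 15


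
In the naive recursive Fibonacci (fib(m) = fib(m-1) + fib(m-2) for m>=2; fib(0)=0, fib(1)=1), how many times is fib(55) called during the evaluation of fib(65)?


Let N(m) = number of times fib(m) is called while evaluating fib(65).
N(65) = 1 (the initial call).
N(64) = 1 (only fib(65) calls it).
For 1 <= m <= 63: fib(m) is called by fib(m+1) and fib(m+2), so
  N(m) = N(m+1) + N(m+2).
fib(0) is called only by fib(2), so N(0) = N(2).
Walk down from m=65:
  N(65)=1, N(64)=1, N(63)=2, N(62)=3, N(61)=5, N(60)=8, N(59)=13, N(58)=21, N(57)=34, N(56)=55, N(55)=89
N(55) = 89


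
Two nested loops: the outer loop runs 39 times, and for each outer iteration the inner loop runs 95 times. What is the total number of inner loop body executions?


Outer loop: 39 iterations
Inner loop: 95 iterations per outer iteration
Total = 39 * 95 = 3705


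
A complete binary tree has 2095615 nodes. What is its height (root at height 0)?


In a complete binary tree, level k holds nodes 2^k .. 2^(k+1)-1 (1-indexed).
Height = floor(log2(n)) = floor(log2(2095615)) = 20
Check: 2^20 = 1048576 <= 2095615 < 2097152 = 2^21


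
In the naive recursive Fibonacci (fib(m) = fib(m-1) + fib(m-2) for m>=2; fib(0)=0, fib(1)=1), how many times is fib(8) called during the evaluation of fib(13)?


Let N(m) = number of times fib(m) is called while evaluating fib(13).
N(13) = 1 (the initial call).
N(12) = 1 (only fib(13) calls it).
For 1 <= m <= 11: fib(m) is called by fib(m+1) and fib(m+2), so
  N(m) = N(m+1) + N(m+2).
fib(0) is called only by fib(2), so N(0) = N(2).
Walk down from m=13:
  N(13)=1, N(12)=1, N(11)=2, N(10)=3, N(9)=5, N(8)=8
N(8) = 8


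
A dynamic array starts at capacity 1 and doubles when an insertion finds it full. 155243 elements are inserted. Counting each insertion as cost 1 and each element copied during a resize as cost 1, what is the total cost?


n = 155243
Insertion costs: 155243
Resizes copy 1, 2, 4, ... up to the largest power of 2 that is <= n-1 = 155242, i.e. 131072.
Copy costs = 1 + 2 + 4 + 8 + 16 + 32 + 64 + 128 + 256 + 512 + 1024 + 2048 + 4096 + 8192 + 16384 + 32768 + 65536 + 131072 = 262143
Total = 155243 + 262143 = 417386


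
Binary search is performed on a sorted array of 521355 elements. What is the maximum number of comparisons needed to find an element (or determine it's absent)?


Binary search halves the search space each comparison:
  Step 1: search space = 521355 -> 260677
  Step 2: search space = 260677 -> 130338
  Step 3: search space = 130338 -> 65169
  Step 4: search space = 65169 -> 32584
  Step 5: search space = 32584 -> 16292
  Step 6: search space = 16292 -> 8146
  Step 7: search space = 8146 -> 4073
  Step 8: search space = 4073 -> 2036
  Step 9: search space = 2036 -> 1018
  Step 10: search space = 1018 -> 509
  Step 11: search space = 509 -> 254
  Step 12: search space = 254 -> 127
  Step 13: search space = 127 -> 63
  Step 14: search space = 63 -> 31
  Step 15: search space = 31 -> 15
  Step 16: search space = 15 -> 7
  Step 17: search space = 7 -> 3
  Step 18: search space = 3 -> 1
  Step 19: search space = 1 (final check)
Maximum comparisons = floor(log2(521355)) + 1 = 18 + 1 = 19


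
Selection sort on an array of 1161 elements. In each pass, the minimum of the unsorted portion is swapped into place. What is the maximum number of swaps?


Selection sort performs one swap per pass:
  Pass 1: find min in positions 0 to 1160, swap with position 0
  Pass 2: find min in positions 1 to 1160, swap with position 1
  Pass 3: find min in positions 2 to 1160, swap with position 2
  Pass 4: find min in positions 3 to 1160, swap with position 3
  Pass 5: find min in positions 4 to 1160, swap with position 4
  ... (1155 more passes)
Total passes (and swaps) = n - 1 = 1161 - 1 = 1160


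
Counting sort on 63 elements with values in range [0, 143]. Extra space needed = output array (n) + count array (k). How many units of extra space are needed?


Output array size: 63 (to store sorted result)
Count array size: 144 (one slot per possible value, range 0 to 143)
Total extra space = 63 + 144 = 207


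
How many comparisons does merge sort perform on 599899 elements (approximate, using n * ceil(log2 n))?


Recursion depth: ceil(log2(599899)) = 20
Each recursion level merges n = 599899 elements
Total = 599899 * 20 = 11997980


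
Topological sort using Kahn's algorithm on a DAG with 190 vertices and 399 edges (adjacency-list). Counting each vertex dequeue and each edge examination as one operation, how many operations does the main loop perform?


Kahn's algorithm:
  1. Compute in-degrees: O(V + E)
  2. Process queue: each vertex dequeued once (O(V))
     each edge examined once (O(E))
Total = V + E = 190 + 399 = 589


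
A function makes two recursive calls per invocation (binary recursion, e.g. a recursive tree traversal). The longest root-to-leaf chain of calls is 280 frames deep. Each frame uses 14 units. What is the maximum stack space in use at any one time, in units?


Binary recursion: the two calls run one after the other, so only one root-to-leaf chain of frames is on the stack at a time.
Maximum depth (longest chain) = 280 frames
Each frame = 14 units
Max stack space = 280 * 14 = 3920


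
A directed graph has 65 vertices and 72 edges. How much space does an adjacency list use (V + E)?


Adjacency list: one list head per vertex + one entry per edge
Vertex heads: 65
Edge entries: 72
Total = 65 + 72 = 137


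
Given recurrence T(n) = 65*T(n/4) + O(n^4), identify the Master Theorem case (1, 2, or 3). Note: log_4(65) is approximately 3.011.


Master Theorem parameters: a=65, b=4, c=4
log_b(a) = 3.011
Compare b^c with a: 4^4 = 256 > 65, so c > log_b(a).
Comparing c=4 vs log_b(a)=3.011:
4 > 3.011 => Case 3
Result: T(n) = O(n^4)
Master Theorem case = 3


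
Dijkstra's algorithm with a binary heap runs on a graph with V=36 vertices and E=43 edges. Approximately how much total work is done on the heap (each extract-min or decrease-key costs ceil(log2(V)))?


Dijkstra with a binary heap: each vertex is extracted once, each edge may relax once.
Each heap operation costs O(log V).
V + E = 36 + 43 = 79
ceil(log2(36)) = 6 (since 2^5 = 32 < 36 <= 64 = 2^6)
Total heap work = (V+E) * ceil(log2(V)) = 79 * 6 = 474


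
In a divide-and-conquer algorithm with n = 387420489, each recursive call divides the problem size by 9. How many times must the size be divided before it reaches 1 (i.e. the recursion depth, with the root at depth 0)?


Number of divisions = log_9(387420489)
Sizes: 387420489 -> 43046721 -> 4782969 -> 531441 -> 59049 -> 6561 -> 729 -> 81 -> 9 -> 1 (9 divisions)
Recursion depth = 9


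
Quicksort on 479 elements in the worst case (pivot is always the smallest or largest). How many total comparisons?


In the worst case, each partition step picks the worst pivot:
  Partition 1: 478 comparisons (n-1 elements to compare)
  Partition 2: 477 comparisons
  Partition 3: 476 comparisons
  Partition 4: 475 comparisons
  Partition 5: 474 comparisons
  ...
  Last partition: 0 comparisons
Total = (n-1) + (n-2) + ... + 1 + 0 = n*(n-1)/2
= 479*478/2 = 114481


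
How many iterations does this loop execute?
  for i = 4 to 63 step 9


The loop variable i takes values starting at 4 and increments by 9 each iteration.
Sequence: i = 4, 13, 22, 31, 40, 49, 58
The upper bound 63 is inclusive, so the count is floor((last - first) / step) + 1:
floor((63 - 4) / 9) + 1 = floor(59/9) + 1 = 6 + 1 = 7


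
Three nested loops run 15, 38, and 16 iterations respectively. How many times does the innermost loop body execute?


Loop 1 (outermost): 15 iterations
Loop 2 (middle): 38 iterations per outer
Loop 3 (innermost): 16 iterations per middle
Total = 15 * 38 * 16 = 9120


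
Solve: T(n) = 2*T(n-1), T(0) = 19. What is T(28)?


Unrolling:
T(28) = 2*T(27) = 2^2*T(26) = ... = 2^28*T(0)
= 2^28 * 19
= 268435456 * 19 = 5100273664


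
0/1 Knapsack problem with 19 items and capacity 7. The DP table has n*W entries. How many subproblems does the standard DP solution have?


The DP table is indexed by (item, capacity).
Rows: 19 items
Columns: 7 capacity values (1 to W)
Total subproblems = 19 * 7 = 133


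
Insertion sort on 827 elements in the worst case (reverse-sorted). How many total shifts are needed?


In the worst case (reverse-sorted), each element shifts past all previous:
  Element 1: 1 shifts
  Element 2: 2 shifts
  Element 3: 3 shifts
  Element 4: 4 shifts
  Element 5: 5 shifts
  ...
  Element 826: 826 shifts
Total = 1 + 2 + ... + 826
= 827*(827-1)/2 = 341551


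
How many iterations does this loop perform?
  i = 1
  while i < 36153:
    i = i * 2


The loop variable doubles each iteration:
i = 1 -> 2 -> 4 -> 8 -> 16 -> 32 -> 64 -> 128 -> 256 -> 512 -> 1024 -> 2048 -> 4096 -> 8192 -> 16384 -> 32768 -> 65536 (stop, 65536 >= 36153)
Number of doublings = ceil(log2(36153)) = 16


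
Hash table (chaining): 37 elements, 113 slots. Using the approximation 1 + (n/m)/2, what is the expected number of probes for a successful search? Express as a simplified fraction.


Computing expected probes:
alpha = 37/113
= 1 + alpha/2
= 1 + 37/(2*113)
= (2*113 + 37) / (2*113)
= 263/226


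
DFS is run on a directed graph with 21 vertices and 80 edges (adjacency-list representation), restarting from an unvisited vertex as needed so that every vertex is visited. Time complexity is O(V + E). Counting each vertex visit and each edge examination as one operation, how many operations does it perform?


A full DFS traversal processes each vertex exactly once (push/pop on stack).
Each directed edge is examined once.
V = 21, E = 80
V + E = 101


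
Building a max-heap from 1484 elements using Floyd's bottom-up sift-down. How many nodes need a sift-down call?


In a heap of 1484 elements (0-indexed array):
  Last element index: 1483
  Parent of last element: floor((1483 - 1) / 2) = 741
  Internal nodes: indices 0 to 741
  Count = floor(1484/2) = 742


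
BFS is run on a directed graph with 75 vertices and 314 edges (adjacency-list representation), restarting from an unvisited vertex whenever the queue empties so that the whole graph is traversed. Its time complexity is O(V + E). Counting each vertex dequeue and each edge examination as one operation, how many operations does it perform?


A full BFS traversal dequeues each vertex exactly once and examines each directed edge exactly once.
V = 75 (vertex processing cost)
E = 314 (edge examination cost)
Total operations proportional to V + E = 75 + 314 = 389


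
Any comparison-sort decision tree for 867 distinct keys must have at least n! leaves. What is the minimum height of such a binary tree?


A binary decision tree of height h has at most 2^h leaves and needs at least n! of them, so h >= ceil(log2(n!)).
867! is far too large to multiply out, so use Stirling's series:
  ln(n!) ~ n ln n - n + (1/2) ln(2 pi n) + 1/(12n)  (error below 1/(360 n^3), negligible here)
  ln(867) = 6.7650390
  n ln n = 867 * 6.7650390 = 5865.2888
  (1/2) ln(2 pi * 867) = (1/2) ln(5447.5217) = 4.3015
  1/(12*867) = 0.0001
  ln(867!) ~ 5865.2888 - 867 + 4.3015 + 0.0001 = 5002.5904
Convert to base 2: log2(867!) = 5002.5904 / ln 2 = 5002.5904 / 0.69314718 = 7217.2124
ceil(7217.2124) = 7218


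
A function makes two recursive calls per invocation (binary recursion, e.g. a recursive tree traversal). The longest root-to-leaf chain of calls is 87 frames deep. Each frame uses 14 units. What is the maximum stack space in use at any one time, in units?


Binary recursion: the two calls run one after the other, so only one root-to-leaf chain of frames is on the stack at a time.
Maximum depth (longest chain) = 87 frames
Each frame = 14 units
Max stack space = 87 * 14 = 1218


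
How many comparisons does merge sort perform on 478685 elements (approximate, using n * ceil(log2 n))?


Recursion depth: ceil(log2(478685)) = 19
Each recursion level merges n = 478685 elements
Total = 478685 * 19 = 9095015


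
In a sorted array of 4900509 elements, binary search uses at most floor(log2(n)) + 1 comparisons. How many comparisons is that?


Halving sequence: 4900509 -> 2450254 -> 1225127 -> 612563 -> 306281 -> 153140 -> 76570 -> 38285 -> 19142 -> 9571 -> 4785 -> 2392 -> 1196 -> 598 -> 299 -> 149 -> 74 -> 37 -> 18 -> 9 -> 4 -> 2 -> 1
Number of halvings = 22
Max comparisons = 22 + 1 = 23


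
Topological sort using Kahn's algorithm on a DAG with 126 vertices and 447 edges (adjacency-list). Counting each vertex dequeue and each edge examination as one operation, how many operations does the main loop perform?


Kahn's algorithm:
  1. Compute in-degrees: O(V + E)
  2. Process queue: each vertex dequeued once (O(V))
     each edge examined once (O(E))
Total = V + E = 126 + 447 = 573


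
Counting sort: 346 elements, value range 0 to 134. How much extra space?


n = 346 (output array)
k = 135 (count array for 135 distinct values)
Extra space = 346 + 135 = 481


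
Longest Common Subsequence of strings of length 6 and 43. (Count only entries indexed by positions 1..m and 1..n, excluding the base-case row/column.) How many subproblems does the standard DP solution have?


DP table indexed by positions in both strings.
First string: 6 positions
Second string: 43 positions
Total = 6 * 43 = 258


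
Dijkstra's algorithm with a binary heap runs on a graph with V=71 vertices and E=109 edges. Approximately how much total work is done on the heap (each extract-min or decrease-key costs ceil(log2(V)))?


Dijkstra with a binary heap: each vertex is extracted once, each edge may relax once.
Each heap operation costs O(log V).
V + E = 71 + 109 = 180
ceil(log2(71)) = 7 (since 2^6 = 64 < 71 <= 128 = 2^7)
Total heap work = (V+E) * ceil(log2(V)) = 180 * 7 = 1260


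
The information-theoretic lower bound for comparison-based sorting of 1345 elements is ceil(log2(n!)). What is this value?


A binary decision tree of height h has at most 2^h leaves and needs at least n! of them, so h >= ceil(log2(n!)).
1345! is far too large to multiply out, so use Stirling's series:
  ln(n!) ~ n ln n - n + (1/2) ln(2 pi n) + 1/(12n)  (error below 1/(360 n^3), negligible here)
  ln(1345) = 7.2041493
  n ln n = 1345 * 7.2041493 = 9689.5808
  (1/2) ln(2 pi * 1345) = (1/2) ln(8450.8842) = 4.5210
  1/(12*1345) = 0.0001
  ln(1345!) ~ 9689.5808 - 1345 + 4.5210 + 0.0001 = 8349.1019
Convert to base 2: log2(1345!) = 8349.1019 / ln 2 = 8349.1019 / 0.69314718 = 12045.2079
ceil(12045.2079) = 12046


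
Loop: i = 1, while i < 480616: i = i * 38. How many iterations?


i multiplies by 38 each step:
i = 1 -> 38 -> 1444 -> 54872 -> 2085136 (stop)
Iterations = ceil(log_38(480616)) = 4


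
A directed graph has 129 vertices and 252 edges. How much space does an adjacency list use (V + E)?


Adjacency list: one list head per vertex + one entry per edge
Vertex heads: 129
Edge entries: 252
Total = 129 + 252 = 381


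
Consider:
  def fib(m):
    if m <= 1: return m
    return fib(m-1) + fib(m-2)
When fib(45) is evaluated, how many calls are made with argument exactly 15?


Let N(m) = number of times fib(m) is called while evaluating fib(45).
N(45) = 1 (the initial call).
N(44) = 1 (only fib(45) calls it).
For 1 <= m <= 43: fib(m) is called by fib(m+1) and fib(m+2), so
  N(m) = N(m+1) + N(m+2).
fib(0) is called only by fib(2), so N(0) = N(2).
Walk down from m=45:
  N(45)=1, N(44)=1, N(43)=2, N(42)=3, N(41)=5, N(40)=8, N(39)=13, N(38)=21, N(37)=34, N(36)=55, N(35)=89, N(34)=144, N(33)=233, N(32)=377, N(31)=610, N(30)=987, N(29)=1597, N(28)=2584, N(27)=4181, N(26)=6765, N(25)=10946, N(24)=17711, N(23)=28657, N(22)=46368, N(21)=75025, N(20)=121393, N(19)=196418, N(18)=317811, N(17)=514229, N(16)=832040, N(15)=1346269
N(15) = 1346269


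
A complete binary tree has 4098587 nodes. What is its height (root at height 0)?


In a complete binary tree, level k holds nodes 2^k .. 2^(k+1)-1 (1-indexed).
Height = floor(log2(n)) = floor(log2(4098587)) = 21
Check: 2^21 = 2097152 <= 4098587 < 4194304 = 2^22


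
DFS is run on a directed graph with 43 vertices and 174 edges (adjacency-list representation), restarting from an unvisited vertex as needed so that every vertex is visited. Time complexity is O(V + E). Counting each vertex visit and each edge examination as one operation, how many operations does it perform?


A full DFS traversal processes each vertex exactly once (push/pop on stack).
Each directed edge is examined once.
V = 43, E = 174
V + E = 217


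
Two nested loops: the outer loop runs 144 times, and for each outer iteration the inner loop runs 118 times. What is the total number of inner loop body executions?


Outer loop: 144 iterations
Inner loop: 118 iterations per outer iteration
Total = 144 * 118 = 16992


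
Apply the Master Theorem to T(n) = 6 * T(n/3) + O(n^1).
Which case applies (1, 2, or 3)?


The Master Theorem: T(n) = a*T(n/b) + O(n^c)
  a = 6, b = 3, c = 1
log_b(a) = log_3(6) ~ 1.631
Compare b^c with a: 3^1 = 3 < 6, so c < log_b(a).
Since c < log_b(a), Case 1 applies.
T(n) = O(n^(log_3 6)) ~ O(n^1.631)
Master Theorem case = 1


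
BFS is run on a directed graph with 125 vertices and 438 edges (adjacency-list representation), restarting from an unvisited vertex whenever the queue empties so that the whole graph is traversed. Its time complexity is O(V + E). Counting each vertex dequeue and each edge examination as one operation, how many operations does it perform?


A full BFS traversal dequeues each vertex exactly once and examines each directed edge exactly once.
V = 125 (vertex processing cost)
E = 438 (edge examination cost)
Total operations proportional to V + E = 125 + 438 = 563


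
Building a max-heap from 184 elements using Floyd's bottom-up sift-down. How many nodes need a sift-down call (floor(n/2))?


In a heap of 184 elements (0-indexed array):
  Last element index: 183
  Parent of last element: floor((183 - 1) / 2) = 91
  Internal nodes: indices 0 to 91
  Count = floor(184/2) = 92


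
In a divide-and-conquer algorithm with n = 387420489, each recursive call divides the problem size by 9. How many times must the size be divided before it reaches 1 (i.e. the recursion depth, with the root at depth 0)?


Number of divisions = log_9(387420489)
Sizes: 387420489 -> 43046721 -> 4782969 -> 531441 -> 59049 -> 6561 -> 729 -> 81 -> 9 -> 1 (9 divisions)
Recursion depth = 9


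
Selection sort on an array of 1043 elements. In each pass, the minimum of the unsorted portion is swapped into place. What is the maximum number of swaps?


Selection sort performs one swap per pass:
  Pass 1: find min in positions 0 to 1042, swap with position 0
  Pass 2: find min in positions 1 to 1042, swap with position 1
  Pass 3: find min in positions 2 to 1042, swap with position 2
  Pass 4: find min in positions 3 to 1042, swap with position 3
  Pass 5: find min in positions 4 to 1042, swap with position 4
  ... (1037 more passes)
Total passes (and swaps) = n - 1 = 1043 - 1 = 1042
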